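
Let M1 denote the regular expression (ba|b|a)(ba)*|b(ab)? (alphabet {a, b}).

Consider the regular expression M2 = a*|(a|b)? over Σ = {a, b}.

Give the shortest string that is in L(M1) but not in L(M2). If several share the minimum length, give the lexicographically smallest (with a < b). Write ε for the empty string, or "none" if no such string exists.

ba

The string ba is accepted by M1 but not by M2.
No shorter string lies in the difference, and ba is the lexicographically first length-2 string in L(M1) \ L(M2).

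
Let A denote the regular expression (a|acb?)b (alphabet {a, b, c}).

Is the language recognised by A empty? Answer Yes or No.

The string ab matches the expression, so it belongs to L(A).
Since L(A) contains at least one string, it is not empty.

No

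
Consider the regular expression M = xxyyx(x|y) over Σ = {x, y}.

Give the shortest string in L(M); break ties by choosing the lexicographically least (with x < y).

By inspection of the expression, no string of length less than 6 matches, and xxyyxx is the lexicographically first match of length 6.

xxyyxx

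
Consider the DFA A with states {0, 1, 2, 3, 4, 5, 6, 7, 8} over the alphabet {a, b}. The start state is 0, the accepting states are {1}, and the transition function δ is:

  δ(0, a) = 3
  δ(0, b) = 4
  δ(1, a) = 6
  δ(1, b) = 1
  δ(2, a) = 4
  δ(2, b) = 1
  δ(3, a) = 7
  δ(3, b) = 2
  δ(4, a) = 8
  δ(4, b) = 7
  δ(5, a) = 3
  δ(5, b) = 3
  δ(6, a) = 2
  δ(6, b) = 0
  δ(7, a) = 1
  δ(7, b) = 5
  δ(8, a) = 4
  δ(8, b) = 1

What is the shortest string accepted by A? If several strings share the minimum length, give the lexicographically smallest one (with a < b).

A breadth-first search from 0 reaches an accepting state first via the path 0 → 3 → 7 → 1 on input aaa.
No string of length < 3 is accepted (BFS exhausts all shorter strings without reaching an accepting state), and aaa is the lexicographically least accepting string of length 3.

aaa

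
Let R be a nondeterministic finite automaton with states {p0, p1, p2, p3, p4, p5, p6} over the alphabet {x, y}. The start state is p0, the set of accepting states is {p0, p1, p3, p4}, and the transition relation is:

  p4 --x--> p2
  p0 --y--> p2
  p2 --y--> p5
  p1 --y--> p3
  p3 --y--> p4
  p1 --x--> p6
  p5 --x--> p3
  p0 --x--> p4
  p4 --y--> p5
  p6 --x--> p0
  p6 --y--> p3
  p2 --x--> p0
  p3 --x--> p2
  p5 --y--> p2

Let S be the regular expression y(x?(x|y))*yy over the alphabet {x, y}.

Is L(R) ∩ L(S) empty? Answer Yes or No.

Yes

Converting the expression S to a DFA (subset construction, then merging equivalent states) gives the minimal DFA with states {s0, s1, s2, s3, s4}, start state s0, accepting states {s4} and transitions s0: x→s1, y→s2; s1: x→s1, y→s1; s2: x→s2, y→s3; s3: x→s2, y→s4; s4: x→s2, y→s4.
Exploring the product automaton R × S from the start pair (p0, s0), following both machines on each input symbol, reaches 15 state pairs: (p0, s0), (p4, s1), (p2, s2), (p2, s1), (p5, s1), (p0, s2), (p5, s3), (p0, s1), (p3, s1), (p4, s2), (p2, s3), (p3, s2), (p2, s4), (p5, s4), (p4, s3).
R accepts in {p0, p1, p3, p4} and S accepts in {s4}; no reachable pair has both components accepting, so no string drives both machines to acceptance simultaneously and L(R) ∩ L(S) = ∅.
So no string is accepted by both, and the intersection is empty.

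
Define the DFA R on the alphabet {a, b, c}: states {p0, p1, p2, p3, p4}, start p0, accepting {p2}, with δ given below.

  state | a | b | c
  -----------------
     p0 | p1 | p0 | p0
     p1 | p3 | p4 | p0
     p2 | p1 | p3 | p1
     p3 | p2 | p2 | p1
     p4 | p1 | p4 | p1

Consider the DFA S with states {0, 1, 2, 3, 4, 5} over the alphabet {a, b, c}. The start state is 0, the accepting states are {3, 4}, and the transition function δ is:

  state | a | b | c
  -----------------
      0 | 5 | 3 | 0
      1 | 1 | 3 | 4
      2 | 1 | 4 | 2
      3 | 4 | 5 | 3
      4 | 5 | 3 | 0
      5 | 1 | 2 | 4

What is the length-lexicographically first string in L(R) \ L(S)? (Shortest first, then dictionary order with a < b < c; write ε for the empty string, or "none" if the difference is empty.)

The string aaa is accepted by R but not by S.
No shorter string lies in the difference, and aaa is the lexicographically first length-3 string in L(R) \ L(S).

aaa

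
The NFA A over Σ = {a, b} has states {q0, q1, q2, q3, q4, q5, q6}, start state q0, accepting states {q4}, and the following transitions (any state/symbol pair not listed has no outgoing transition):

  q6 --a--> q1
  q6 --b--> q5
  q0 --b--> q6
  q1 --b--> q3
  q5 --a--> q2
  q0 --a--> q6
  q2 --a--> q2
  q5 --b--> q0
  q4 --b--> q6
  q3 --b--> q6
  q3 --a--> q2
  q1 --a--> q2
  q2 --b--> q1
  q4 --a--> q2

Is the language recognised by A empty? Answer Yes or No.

The states reachable from the start state are {q0, q1, q2, q3, q5, q6}.
None of the accepting states {q4} is reachable, so no string is accepted and L(A) = ∅.

Yes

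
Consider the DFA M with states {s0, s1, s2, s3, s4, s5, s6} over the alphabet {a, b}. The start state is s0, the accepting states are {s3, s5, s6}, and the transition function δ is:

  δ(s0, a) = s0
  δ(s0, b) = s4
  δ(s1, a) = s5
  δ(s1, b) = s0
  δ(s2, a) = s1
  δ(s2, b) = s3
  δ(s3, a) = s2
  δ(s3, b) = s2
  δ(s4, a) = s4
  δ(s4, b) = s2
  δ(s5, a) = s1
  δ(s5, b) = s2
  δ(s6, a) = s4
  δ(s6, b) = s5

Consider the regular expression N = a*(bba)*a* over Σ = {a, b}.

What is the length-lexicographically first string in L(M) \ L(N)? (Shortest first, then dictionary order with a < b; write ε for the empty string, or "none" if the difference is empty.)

bbb

The string bbb is accepted by M but not by N.
No shorter string lies in the difference, and bbb is the lexicographically first length-3 string in L(M) \ L(N).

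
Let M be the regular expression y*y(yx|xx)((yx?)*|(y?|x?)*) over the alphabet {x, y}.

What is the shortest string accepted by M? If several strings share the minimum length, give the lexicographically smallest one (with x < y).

yxx

By inspection of the expression, no string of length less than 3 matches, and yxx is the lexicographically first match of length 3.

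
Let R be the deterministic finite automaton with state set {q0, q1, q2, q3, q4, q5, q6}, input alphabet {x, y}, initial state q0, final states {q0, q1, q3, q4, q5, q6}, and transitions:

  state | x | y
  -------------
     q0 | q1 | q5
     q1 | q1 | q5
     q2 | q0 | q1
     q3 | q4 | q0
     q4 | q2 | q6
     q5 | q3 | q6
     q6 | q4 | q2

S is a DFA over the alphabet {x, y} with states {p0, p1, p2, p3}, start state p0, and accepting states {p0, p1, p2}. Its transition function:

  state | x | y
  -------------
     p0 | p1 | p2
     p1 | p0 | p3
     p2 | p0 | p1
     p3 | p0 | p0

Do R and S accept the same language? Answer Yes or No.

No

The string xy is accepted by R but rejected by S.
So L(R) ≠ L(S).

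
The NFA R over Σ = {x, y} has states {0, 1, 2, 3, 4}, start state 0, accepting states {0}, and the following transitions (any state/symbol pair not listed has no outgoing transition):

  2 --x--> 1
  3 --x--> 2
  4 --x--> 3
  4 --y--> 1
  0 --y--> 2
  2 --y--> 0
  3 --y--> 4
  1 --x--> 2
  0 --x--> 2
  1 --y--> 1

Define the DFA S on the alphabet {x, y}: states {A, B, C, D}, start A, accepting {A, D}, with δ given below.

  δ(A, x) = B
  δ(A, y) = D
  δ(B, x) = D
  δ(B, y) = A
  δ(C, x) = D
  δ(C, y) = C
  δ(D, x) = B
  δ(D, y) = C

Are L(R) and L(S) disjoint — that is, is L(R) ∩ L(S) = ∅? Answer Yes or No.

No

The empty string ε is accepted by both R and S.
Hence L(R) ∩ L(S) ≠ ∅.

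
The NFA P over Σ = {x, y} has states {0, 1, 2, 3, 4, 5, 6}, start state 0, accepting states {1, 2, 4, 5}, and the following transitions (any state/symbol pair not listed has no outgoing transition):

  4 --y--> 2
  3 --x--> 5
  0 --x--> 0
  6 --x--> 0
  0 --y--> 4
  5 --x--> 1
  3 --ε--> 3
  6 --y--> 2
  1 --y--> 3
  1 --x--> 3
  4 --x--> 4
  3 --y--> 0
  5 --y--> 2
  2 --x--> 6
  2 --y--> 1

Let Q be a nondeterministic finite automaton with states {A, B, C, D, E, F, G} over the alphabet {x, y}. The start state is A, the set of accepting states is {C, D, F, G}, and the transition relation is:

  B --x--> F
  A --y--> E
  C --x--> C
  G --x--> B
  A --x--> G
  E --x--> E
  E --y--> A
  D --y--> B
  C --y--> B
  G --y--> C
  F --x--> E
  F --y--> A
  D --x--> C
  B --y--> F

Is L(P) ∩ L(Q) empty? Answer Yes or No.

No

The string xy is accepted by both P and Q.
Hence L(P) ∩ L(Q) ≠ ∅.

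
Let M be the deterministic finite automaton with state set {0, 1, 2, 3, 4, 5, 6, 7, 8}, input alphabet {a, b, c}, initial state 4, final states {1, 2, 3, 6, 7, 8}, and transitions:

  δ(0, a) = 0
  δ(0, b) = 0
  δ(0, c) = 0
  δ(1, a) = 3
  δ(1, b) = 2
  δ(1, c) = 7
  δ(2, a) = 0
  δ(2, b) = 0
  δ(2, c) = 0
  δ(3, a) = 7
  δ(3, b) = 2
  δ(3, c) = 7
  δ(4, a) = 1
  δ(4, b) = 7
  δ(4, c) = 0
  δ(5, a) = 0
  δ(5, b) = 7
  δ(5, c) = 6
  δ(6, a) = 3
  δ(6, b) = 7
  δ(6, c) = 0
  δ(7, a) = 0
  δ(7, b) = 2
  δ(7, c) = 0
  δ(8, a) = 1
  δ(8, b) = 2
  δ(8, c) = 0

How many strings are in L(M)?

The useful subgraph on states {1, 2, 3, 4, 7} is acyclic, so L(M) is finite; the longest accepting path visits 5 useful states, giving maximum string length 4.
Counting accepting paths from 4 by length: 2 of length 1, 4 of length 2, 4 of length 3, 2 of length 4. Total 12.

12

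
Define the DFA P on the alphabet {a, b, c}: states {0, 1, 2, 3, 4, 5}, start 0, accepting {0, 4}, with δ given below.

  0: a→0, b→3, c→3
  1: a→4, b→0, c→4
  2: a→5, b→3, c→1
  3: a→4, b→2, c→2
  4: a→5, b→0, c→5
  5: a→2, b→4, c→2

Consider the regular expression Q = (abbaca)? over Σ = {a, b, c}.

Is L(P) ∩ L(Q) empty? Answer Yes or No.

The empty string ε is accepted by both P and Q.
Hence L(P) ∩ L(Q) ≠ ∅.

No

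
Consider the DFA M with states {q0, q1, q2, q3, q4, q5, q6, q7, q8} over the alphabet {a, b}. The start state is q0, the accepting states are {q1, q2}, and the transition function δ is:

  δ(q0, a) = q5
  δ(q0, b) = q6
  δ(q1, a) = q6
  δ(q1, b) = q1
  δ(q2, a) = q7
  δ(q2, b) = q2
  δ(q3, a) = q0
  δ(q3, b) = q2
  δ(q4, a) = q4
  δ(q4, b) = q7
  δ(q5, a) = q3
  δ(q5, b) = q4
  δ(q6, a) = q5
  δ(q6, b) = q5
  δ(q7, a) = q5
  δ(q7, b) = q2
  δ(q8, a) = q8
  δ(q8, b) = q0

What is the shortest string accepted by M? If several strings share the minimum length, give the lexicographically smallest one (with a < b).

aab

A breadth-first search from q0 reaches an accepting state first via the path q0 → q5 → q3 → q2 on input aab.
No string of length < 3 is accepted (BFS exhausts all shorter strings without reaching an accepting state), and aab is the lexicographically least accepting string of length 3.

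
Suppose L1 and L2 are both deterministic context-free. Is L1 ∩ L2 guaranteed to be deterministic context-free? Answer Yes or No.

No

DCFLs are closed under complement (normalise the DPDA to read all of its input, then flip the verdict). If they were also closed under intersection, De Morgan would make them closed under union; but {aⁿbⁿ : n≥0} and {aⁿb²ⁿ : n≥0} are DCFLs (push the a's; pop one per b, respectively one per two b's) whose union no deterministic PDA accepts: a DPDA for it would have a single run on aⁿb²ⁿ, accepting after the prefix aⁿbⁿ and accepting again after n more b's; an ordinary PDA that simulates it on a's and b's and, at any moment when it is accepting, may switch to reading only a fresh letter c while feeding each c to the simulation as a b, would accept aⁱbʲcᵏ (k≥1) exactly when both aⁱbʲ and aⁱbʲ⁺ᵏ are in the language, i.e. its language intersected with the regular set a*b*c⁺ would be exactly {aⁿbⁿcⁿ : n≥1} — impossible, since context-free languages are closed under intersection with regular sets and {aⁿbⁿcⁿ} is not context-free.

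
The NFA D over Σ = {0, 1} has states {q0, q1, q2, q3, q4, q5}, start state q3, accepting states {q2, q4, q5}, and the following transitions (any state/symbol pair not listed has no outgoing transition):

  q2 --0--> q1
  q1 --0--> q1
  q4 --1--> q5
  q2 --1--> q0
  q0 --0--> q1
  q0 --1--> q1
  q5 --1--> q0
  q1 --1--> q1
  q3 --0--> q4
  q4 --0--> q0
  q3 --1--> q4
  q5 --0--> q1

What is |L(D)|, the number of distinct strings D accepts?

The useful subgraph on states {q3, q4, q5} is acyclic, so L(D) is finite; the longest accepting path visits 3 useful states, giving maximum string length 2.
Counting accepting paths from q3 by length: 2 of length 1, 2 of length 2. Total 4.

4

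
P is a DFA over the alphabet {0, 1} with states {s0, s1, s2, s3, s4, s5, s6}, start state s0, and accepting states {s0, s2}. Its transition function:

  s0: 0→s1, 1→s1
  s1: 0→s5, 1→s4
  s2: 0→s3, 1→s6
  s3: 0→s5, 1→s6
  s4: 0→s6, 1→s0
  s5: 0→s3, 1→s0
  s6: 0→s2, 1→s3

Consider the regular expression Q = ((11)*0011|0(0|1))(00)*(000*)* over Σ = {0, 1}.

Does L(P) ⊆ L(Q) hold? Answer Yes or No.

The empty string ε is in L(P) but not in L(Q).
So L(P) ⊄ L(Q).

No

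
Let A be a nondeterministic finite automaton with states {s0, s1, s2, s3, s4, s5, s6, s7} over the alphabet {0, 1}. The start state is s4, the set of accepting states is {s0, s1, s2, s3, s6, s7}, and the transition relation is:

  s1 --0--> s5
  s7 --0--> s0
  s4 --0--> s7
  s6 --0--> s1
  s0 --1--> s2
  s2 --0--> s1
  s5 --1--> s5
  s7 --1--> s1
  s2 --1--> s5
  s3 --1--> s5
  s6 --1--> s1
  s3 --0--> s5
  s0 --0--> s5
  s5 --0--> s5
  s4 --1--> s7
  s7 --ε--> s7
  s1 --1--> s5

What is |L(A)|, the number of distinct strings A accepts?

10

The useful subgraph on states {s0, s1, s2, s4, s7} is acyclic, so L(A) is finite; the longest accepting path visits 5 useful states, giving maximum string length 4.
Counting accepting paths from s4 by length: 2 of length 1, 4 of length 2, 2 of length 3, 2 of length 4. Total 10.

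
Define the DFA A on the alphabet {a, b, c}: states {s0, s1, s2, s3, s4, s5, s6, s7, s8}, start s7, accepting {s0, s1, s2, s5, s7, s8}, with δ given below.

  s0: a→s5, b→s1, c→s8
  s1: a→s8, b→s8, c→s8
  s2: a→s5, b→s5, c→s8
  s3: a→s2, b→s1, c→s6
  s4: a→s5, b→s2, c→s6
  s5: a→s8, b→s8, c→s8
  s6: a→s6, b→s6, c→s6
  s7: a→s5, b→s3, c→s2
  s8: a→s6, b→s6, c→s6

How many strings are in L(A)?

The useful subgraph on states {s1, s2, s3, s5, s7, s8} is acyclic, so L(A) is finite; the longest accepting path visits 5 useful states, giving maximum string length 4.
Counting accepting paths from s7 by length: 1 of length 0, 2 of length 1, 8 of length 2, 12 of length 3, 6 of length 4. Total 29.

29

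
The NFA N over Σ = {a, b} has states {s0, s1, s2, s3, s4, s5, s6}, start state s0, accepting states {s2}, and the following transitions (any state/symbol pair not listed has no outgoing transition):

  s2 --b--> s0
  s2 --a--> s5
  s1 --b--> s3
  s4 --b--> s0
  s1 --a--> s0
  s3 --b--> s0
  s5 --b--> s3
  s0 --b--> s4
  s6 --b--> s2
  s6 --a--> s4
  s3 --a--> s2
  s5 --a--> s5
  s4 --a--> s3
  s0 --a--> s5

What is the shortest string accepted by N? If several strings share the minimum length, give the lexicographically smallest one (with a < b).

A breadth-first search from s0 reaches an accepting state first via the path s0 → s5 → s3 → s2 on input aba.
No string of length < 3 is accepted (BFS exhausts all shorter strings without reaching an accepting state), and aba is the lexicographically least accepting string of length 3.

aba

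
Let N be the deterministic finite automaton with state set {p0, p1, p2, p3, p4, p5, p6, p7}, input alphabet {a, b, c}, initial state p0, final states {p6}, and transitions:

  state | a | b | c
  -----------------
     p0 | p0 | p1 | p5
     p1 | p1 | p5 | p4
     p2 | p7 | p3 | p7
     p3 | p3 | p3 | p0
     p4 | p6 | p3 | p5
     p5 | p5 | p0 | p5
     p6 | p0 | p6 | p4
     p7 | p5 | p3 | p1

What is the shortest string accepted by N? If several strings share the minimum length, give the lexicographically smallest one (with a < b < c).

A breadth-first search from p0 reaches an accepting state first via the path p0 → p1 → p4 → p6 on input bca.
No string of length < 3 is accepted (BFS exhausts all shorter strings without reaching an accepting state), and bca is the lexicographically least accepting string of length 3.

bca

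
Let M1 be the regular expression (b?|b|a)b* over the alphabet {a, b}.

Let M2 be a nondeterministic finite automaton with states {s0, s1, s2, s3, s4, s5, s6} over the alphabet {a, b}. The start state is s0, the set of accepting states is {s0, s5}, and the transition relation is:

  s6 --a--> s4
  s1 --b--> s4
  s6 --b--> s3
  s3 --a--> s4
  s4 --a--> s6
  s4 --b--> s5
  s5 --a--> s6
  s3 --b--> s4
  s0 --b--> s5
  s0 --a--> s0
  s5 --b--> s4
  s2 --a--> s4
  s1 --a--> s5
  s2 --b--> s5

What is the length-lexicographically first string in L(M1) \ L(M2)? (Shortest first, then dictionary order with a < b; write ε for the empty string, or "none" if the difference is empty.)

The string bb is accepted by M1 but not by M2.
No shorter string lies in the difference, and bb is the lexicographically first length-2 string in L(M1) \ L(M2).

bb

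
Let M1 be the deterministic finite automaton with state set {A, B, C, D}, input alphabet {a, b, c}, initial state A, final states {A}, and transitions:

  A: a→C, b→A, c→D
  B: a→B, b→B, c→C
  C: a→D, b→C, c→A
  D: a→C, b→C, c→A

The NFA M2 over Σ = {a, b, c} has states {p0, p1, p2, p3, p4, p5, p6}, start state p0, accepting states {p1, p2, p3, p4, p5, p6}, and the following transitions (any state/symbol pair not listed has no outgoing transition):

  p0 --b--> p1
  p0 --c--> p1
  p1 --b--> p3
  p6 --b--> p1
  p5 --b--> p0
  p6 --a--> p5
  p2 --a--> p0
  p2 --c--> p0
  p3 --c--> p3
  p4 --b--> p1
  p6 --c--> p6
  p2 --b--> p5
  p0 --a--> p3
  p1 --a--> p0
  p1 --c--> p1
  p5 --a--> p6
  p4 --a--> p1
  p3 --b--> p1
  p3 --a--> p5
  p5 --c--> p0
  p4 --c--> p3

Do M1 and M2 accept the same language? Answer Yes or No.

The empty string ε is accepted by M1 but rejected by M2.
So L(M1) ≠ L(M2).

No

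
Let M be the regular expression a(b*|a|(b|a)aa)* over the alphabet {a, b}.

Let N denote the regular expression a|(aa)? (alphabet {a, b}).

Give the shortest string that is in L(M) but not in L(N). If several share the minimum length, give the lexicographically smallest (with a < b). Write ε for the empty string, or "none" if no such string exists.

The string ab is accepted by M but not by N.
No shorter string lies in the difference, and ab is the lexicographically first length-2 string in L(M) \ L(N).

ab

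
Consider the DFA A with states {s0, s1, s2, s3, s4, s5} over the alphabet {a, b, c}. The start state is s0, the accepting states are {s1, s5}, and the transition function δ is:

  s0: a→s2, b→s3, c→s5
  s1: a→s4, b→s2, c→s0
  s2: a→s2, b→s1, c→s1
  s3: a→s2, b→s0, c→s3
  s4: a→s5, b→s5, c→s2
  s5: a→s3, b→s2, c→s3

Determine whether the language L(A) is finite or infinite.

State s0 is reachable from the start and can reach an accepting state, and it lies on the cycle s0 → s2 → s1 → s0.
Traversing that cycle any number of times yields accepted strings of unbounded length, so the language is infinite.

infinite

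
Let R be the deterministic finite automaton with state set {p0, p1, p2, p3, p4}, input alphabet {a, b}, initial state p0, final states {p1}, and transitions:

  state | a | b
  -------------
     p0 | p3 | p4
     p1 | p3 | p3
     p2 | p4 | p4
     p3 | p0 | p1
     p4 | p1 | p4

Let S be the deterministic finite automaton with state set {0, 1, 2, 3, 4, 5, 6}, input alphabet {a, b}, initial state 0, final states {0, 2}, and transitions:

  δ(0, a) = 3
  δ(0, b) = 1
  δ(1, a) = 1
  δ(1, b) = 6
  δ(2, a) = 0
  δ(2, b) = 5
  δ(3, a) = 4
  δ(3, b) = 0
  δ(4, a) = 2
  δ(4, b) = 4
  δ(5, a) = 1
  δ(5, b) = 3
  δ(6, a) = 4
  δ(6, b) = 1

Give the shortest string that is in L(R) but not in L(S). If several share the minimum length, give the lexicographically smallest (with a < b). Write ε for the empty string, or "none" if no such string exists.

ba

The string ba is accepted by R but not by S.
No shorter string lies in the difference, and ba is the lexicographically first length-2 string in L(R) \ L(S).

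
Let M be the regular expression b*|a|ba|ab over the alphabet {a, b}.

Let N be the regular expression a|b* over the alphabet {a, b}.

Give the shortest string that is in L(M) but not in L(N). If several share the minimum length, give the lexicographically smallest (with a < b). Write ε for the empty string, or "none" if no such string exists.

ab

The string ab is accepted by M but not by N.
No shorter string lies in the difference, and ab is the lexicographically first length-2 string in L(M) \ L(N).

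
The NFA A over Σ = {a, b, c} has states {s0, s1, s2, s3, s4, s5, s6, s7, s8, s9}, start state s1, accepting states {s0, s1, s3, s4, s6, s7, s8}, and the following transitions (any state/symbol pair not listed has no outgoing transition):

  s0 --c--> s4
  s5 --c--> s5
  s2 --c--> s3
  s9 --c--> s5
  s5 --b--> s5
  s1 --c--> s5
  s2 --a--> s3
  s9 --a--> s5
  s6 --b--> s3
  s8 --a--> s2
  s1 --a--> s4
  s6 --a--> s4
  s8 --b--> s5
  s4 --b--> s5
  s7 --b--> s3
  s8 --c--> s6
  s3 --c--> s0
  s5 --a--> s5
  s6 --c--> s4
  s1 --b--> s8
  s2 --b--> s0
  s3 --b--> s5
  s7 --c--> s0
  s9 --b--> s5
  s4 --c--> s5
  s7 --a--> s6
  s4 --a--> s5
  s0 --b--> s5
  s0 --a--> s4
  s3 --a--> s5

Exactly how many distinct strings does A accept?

21

The useful subgraph on states {s0, s1, s2, s3, s4, s6, s8} is acyclic, so L(A) is finite; the longest accepting path visits 6 useful states, giving maximum string length 5.
Counting accepting paths from s1 by length: 1 of length 0, 2 of length 1, 1 of length 2, 6 of length 3, 5 of length 4, 6 of length 5. Total 21.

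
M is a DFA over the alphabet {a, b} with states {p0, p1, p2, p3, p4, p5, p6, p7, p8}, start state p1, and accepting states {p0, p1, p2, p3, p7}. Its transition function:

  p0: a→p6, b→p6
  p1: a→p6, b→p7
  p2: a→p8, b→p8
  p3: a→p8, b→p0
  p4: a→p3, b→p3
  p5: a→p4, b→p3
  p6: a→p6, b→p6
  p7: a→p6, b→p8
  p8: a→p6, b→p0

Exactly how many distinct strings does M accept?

The useful subgraph on states {p0, p1, p7, p8} is acyclic, so L(M) is finite; the longest accepting path visits 4 useful states, giving maximum string length 3.
Counting accepting paths from p1 by length: 1 of length 0, 1 of length 1, 1 of length 3. Total 3.

3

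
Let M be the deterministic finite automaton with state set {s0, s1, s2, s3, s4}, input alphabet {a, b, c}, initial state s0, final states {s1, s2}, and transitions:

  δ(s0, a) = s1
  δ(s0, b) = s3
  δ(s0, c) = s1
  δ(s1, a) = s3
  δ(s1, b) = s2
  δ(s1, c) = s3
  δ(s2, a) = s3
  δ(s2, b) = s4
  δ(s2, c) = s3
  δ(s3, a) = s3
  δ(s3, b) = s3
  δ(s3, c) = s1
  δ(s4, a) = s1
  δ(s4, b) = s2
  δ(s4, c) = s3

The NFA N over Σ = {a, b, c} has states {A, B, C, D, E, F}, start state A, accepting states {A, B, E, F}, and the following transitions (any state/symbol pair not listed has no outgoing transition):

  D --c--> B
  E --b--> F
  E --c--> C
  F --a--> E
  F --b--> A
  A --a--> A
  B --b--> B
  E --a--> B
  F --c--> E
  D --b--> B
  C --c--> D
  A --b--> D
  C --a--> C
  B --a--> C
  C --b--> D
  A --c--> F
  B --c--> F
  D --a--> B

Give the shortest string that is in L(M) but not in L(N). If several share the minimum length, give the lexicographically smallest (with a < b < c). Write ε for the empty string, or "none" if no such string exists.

ab

The string ab is accepted by M but not by N.
No shorter string lies in the difference, and ab is the lexicographically first length-2 string in L(M) \ L(N).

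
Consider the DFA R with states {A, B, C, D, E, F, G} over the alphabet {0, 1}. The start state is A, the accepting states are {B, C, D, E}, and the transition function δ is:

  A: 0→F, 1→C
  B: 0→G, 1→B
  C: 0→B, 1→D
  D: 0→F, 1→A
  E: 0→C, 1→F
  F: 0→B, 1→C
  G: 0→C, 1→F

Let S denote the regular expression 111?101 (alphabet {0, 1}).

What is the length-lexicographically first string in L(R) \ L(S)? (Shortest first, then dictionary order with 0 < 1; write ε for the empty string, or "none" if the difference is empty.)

1

The string 1 is accepted by R but not by S.
No shorter string lies in the difference, and 1 is the lexicographically first length-1 string in L(R) \ L(S).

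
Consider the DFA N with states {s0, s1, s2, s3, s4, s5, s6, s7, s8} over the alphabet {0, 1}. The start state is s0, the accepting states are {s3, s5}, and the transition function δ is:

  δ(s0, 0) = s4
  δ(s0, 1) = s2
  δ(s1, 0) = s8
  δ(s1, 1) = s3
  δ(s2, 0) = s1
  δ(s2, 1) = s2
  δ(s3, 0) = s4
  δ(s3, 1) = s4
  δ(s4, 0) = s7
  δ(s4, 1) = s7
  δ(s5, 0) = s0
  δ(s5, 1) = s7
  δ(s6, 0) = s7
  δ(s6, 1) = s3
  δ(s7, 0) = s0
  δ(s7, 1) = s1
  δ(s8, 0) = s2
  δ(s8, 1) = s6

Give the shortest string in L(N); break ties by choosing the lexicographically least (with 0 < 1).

A breadth-first search from s0 reaches an accepting state first via the path s0 → s2 → s1 → s3 on input 101.
No string of length < 3 is accepted (BFS exhausts all shorter strings without reaching an accepting state), and 101 is the lexicographically least accepting string of length 3.

101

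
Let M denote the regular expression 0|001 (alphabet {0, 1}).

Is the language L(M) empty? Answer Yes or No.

No

The string 0 matches the expression, so it belongs to L(M).
Since L(M) contains at least one string, it is not empty.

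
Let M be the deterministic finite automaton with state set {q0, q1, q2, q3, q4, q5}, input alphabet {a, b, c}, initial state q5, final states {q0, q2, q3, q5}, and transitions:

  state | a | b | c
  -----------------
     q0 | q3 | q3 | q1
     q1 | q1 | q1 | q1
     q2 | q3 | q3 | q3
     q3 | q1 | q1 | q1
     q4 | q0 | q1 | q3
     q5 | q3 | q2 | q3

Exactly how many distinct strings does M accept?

The useful subgraph on states {q2, q3, q5} is acyclic, so L(M) is finite; the longest accepting path visits 3 useful states, giving maximum string length 2.
Counting accepting paths from q5 by length: 1 of length 0, 3 of length 1, 3 of length 2. Total 7.

7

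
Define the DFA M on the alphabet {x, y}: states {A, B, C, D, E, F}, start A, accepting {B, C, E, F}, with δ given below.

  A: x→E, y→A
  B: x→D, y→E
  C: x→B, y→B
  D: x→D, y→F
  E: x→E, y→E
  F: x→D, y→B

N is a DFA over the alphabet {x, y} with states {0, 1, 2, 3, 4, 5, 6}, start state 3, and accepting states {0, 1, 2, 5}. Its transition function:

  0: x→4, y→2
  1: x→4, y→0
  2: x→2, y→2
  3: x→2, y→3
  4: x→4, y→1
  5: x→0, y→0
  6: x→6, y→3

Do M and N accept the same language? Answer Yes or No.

Yes

Exploring the product automaton M × N from the start pair (A, 3), following both machines on each input symbol, reaches 2 state pairs: (A, 3), (E, 2).
M accepts in {B, C, E, F} and N accepts in {0, 1, 2, 5}. In every reachable pair the two components are either both accepting — (E, 2) — or both non-accepting, so no string is accepted by exactly one of the machines: L(M) \ L(N) and L(N) \ L(M) are both empty.
Hence every string is accepted by M iff it is accepted by N, and the two languages coincide.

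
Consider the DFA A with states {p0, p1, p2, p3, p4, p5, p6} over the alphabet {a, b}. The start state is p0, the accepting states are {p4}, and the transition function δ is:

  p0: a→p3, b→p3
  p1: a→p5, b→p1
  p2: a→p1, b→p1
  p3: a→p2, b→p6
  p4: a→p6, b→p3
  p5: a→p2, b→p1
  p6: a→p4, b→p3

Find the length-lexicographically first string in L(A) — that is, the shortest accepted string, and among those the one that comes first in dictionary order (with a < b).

A breadth-first search from p0 reaches an accepting state first via the path p0 → p3 → p6 → p4 on input aba.
No string of length < 3 is accepted (BFS exhausts all shorter strings without reaching an accepting state), and aba is the lexicographically least accepting string of length 3.

aba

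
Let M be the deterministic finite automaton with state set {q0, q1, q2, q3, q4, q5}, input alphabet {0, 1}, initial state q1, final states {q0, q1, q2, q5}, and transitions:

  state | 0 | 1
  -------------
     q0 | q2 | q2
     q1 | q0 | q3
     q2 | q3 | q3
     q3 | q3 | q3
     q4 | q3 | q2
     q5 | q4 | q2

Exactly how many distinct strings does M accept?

4

The useful subgraph on states {q0, q1, q2} is acyclic, so L(M) is finite; the longest accepting path visits 3 useful states, giving maximum string length 2.
Counting accepting paths from q1 by length: 1 of length 0, 1 of length 1, 2 of length 2. Total 4.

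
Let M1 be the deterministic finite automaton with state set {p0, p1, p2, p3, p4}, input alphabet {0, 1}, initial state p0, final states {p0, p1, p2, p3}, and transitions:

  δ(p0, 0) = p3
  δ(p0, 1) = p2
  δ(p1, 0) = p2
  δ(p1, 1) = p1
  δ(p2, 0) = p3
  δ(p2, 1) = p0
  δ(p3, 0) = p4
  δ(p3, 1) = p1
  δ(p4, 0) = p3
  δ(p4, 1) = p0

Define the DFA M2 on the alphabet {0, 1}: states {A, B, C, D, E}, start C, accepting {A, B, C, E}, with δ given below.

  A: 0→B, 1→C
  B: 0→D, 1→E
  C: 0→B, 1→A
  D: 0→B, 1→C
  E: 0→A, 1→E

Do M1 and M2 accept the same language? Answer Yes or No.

Exploring the product automaton M1 × M2 from the start pair (p0, C), following both machines on each input symbol, reaches 5 state pairs: (p0, C), (p3, B), (p2, A), (p4, D), (p1, E).
M1 accepts in {p0, p1, p2, p3} and M2 accepts in {A, B, C, E}. In every reachable pair the two components are either both accepting — (p0, C), (p3, B), (p2, A), (p1, E) — or both non-accepting, so no string is accepted by exactly one of the machines: L(M1) \ L(M2) and L(M2) \ L(M1) are both empty.
Hence every string is accepted by M1 iff it is accepted by M2, and the two languages coincide.

Yes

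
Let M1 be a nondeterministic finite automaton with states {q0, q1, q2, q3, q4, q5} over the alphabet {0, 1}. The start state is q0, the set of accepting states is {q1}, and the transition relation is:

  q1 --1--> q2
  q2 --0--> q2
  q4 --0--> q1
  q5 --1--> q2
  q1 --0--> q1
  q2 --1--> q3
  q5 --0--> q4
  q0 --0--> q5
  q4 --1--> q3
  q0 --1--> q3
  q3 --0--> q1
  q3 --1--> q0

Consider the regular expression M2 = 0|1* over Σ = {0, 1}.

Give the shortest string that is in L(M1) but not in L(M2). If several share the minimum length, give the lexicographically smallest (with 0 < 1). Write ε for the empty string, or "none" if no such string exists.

The string 10 is accepted by M1 but not by M2.
No shorter string lies in the difference, and 10 is the lexicographically first length-2 string in L(M1) \ L(M2).

10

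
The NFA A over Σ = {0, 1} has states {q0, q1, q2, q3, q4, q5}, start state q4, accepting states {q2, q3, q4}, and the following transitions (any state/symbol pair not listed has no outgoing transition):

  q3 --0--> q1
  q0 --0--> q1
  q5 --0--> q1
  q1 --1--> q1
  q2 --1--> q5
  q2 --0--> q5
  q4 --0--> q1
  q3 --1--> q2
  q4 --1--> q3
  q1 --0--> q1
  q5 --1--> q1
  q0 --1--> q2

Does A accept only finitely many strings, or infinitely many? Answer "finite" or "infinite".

finite

The useful states (reachable from q4 and able to reach an accepting state) are {q2, q3, q4}.
Restricted to these states the transition graph has no cycle, so every accepting path has bounded length and L is finite.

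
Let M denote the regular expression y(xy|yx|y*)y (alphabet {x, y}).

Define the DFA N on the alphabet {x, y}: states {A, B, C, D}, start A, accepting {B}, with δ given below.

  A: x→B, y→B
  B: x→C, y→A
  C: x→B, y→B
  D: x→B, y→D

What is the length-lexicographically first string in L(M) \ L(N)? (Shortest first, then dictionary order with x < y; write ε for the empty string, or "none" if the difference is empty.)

yy

The string yy is accepted by M but not by N.
No shorter string lies in the difference, and yy is the lexicographically first length-2 string in L(M) \ L(N).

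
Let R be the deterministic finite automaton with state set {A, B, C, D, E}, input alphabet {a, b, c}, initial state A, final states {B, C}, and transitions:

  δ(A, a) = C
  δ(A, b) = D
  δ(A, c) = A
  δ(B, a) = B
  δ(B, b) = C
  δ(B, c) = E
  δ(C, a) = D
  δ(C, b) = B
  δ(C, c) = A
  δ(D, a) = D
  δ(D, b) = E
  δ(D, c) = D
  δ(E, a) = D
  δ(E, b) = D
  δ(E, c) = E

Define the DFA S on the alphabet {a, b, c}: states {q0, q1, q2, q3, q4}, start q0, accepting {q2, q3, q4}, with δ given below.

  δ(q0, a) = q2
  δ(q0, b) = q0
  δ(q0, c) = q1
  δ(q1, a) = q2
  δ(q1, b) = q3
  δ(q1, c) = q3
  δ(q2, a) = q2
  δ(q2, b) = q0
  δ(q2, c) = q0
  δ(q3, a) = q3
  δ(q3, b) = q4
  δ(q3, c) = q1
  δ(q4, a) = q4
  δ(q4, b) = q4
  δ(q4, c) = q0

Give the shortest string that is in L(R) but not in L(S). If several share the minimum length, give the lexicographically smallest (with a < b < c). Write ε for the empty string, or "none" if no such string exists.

The string ab is accepted by R but not by S.
No shorter string lies in the difference, and ab is the lexicographically first length-2 string in L(R) \ L(S).

ab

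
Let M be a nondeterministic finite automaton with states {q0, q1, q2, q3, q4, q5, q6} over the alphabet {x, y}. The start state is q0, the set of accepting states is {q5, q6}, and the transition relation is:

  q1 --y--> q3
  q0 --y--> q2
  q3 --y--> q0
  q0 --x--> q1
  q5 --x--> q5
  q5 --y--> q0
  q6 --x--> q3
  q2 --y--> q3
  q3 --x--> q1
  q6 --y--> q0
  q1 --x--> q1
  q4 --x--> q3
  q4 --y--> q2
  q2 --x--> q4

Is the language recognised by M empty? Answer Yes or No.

The states reachable from the start state are {q0, q1, q2, q3, q4}.
None of the accepting states {q5, q6} is reachable, so no string is accepted and L(M) = ∅.

Yes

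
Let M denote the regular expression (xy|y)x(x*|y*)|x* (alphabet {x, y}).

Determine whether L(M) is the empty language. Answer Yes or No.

No

The empty string ε matches the expression, so it belongs to L(M).
Since L(M) contains at least one string, it is not empty.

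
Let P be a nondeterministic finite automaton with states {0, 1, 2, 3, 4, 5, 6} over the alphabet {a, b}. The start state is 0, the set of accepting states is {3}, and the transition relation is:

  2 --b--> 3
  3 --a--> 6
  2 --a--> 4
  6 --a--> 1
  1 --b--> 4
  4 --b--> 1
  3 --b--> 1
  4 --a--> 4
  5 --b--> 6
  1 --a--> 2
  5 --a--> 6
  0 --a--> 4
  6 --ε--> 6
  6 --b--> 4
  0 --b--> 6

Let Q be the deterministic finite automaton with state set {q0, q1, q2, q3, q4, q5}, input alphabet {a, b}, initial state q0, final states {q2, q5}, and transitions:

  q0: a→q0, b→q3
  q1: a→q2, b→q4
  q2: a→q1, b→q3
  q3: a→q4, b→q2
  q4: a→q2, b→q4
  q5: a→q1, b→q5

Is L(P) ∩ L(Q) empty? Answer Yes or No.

Yes

Exploring the product automaton P × Q from the start pair (0, q0), following both machines on each input symbol, reaches 18 state pairs: (0, q0), (4, q0), (6, q3), (1, q3), (1, q4), (4, q2), (2, q4), (2, q2), (4, q4), (4, q1), (3, q4), (3, q3), (6, q2), (6, q4), (1, q2), (1, q1), (4, q3), (2, q1).
P accepts in {3} and Q accepts in {q2, q5}; no reachable pair has both components accepting, so no string drives both machines to acceptance simultaneously and L(P) ∩ L(Q) = ∅.
So no string is accepted by both, and the intersection is empty.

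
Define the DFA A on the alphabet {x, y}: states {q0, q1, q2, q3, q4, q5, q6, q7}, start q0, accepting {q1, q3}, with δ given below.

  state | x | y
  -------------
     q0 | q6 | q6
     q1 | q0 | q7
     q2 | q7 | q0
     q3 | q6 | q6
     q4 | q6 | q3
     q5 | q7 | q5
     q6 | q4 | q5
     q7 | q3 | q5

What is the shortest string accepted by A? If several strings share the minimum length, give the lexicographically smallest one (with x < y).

A breadth-first search from q0 reaches an accepting state first via the path q0 → q6 → q4 → q3 on input xxy.
No string of length < 3 is accepted (BFS exhausts all shorter strings without reaching an accepting state), and xxy is the lexicographically least accepting string of length 3.

xxy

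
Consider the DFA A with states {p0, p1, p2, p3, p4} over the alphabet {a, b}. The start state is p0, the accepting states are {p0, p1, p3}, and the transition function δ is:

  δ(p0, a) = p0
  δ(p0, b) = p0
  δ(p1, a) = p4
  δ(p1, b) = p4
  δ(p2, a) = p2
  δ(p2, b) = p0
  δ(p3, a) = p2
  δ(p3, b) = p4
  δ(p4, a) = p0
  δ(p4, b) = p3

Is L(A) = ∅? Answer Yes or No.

No

The empty string ε is accepted: the run p0 ends in the accepting state p0.
Since at least one string is accepted, L(A) is not empty.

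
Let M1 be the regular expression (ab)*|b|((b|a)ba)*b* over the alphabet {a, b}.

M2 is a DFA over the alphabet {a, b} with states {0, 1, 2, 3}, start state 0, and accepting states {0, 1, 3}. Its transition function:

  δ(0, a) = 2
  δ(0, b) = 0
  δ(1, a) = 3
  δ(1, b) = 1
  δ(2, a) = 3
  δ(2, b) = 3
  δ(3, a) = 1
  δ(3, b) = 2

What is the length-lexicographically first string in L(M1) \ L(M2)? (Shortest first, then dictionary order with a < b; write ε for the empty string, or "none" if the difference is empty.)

The string bba is accepted by M1 but not by M2.
No shorter string lies in the difference, and bba is the lexicographically first length-3 string in L(M1) \ L(M2).

bba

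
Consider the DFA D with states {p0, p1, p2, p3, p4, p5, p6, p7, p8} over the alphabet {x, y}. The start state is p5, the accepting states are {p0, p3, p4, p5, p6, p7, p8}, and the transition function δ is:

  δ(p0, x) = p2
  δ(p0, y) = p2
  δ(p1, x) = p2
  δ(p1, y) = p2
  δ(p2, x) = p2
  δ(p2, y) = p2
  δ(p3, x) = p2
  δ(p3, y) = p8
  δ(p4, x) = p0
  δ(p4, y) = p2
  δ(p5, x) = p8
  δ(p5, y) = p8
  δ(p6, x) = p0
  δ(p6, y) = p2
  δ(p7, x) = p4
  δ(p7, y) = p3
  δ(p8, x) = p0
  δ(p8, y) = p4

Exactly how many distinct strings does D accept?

The useful subgraph on states {p0, p4, p5, p8} is acyclic, so L(D) is finite; the longest accepting path visits 4 useful states, giving maximum string length 3.
Counting accepting paths from p5 by length: 1 of length 0, 2 of length 1, 4 of length 2, 2 of length 3. Total 9.

9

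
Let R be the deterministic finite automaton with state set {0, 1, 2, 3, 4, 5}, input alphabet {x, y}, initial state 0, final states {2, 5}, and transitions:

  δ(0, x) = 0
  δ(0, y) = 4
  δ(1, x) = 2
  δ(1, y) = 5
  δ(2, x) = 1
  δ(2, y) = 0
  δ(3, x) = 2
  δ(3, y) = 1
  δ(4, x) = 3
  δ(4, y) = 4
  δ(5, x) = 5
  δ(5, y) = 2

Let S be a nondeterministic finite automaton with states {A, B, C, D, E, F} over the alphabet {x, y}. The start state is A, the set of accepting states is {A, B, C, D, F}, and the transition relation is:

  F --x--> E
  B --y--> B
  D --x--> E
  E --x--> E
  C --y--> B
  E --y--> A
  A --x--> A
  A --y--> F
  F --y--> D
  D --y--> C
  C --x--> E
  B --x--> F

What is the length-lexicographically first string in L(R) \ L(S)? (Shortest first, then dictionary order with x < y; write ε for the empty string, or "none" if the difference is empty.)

yxx

The string yxx is accepted by R but not by S.
No shorter string lies in the difference, and yxx is the lexicographically first length-3 string in L(R) \ L(S).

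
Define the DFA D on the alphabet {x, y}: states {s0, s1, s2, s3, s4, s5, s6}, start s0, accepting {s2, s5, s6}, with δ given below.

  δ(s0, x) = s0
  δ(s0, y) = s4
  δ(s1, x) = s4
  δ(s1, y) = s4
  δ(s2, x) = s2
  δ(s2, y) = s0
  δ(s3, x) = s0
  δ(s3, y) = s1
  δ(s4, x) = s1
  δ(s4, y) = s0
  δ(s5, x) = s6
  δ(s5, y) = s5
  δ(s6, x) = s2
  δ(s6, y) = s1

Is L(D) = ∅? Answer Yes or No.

Yes

The states reachable from the start state are {s0, s1, s4}.
None of the accepting states {s2, s5, s6} is reachable, so no string is accepted and L(D) = ∅.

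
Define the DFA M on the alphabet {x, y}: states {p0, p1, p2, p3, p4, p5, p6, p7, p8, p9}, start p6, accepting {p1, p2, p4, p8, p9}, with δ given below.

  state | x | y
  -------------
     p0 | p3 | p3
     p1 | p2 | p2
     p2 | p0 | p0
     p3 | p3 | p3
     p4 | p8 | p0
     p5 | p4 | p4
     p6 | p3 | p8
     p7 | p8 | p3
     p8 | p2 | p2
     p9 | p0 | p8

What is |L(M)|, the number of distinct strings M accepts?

The useful subgraph on states {p2, p6, p8} is acyclic, so L(M) is finite; the longest accepting path visits 3 useful states, giving maximum string length 2.
Counting accepting paths from p6 by length: 1 of length 1, 2 of length 2. Total 3.

3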